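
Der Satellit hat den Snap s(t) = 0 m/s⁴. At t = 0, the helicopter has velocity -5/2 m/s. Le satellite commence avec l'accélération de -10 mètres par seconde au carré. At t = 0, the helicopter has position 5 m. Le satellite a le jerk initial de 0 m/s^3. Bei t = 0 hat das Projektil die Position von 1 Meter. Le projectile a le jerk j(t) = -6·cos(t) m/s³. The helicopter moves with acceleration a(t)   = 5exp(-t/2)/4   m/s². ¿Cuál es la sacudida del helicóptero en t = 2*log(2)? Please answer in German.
Um dies zu lösen, müssen wir 1 Ableitung unserer Gleichung für die Beschleunigung a(t) = 5·exp(-t/2)/4 nehmen. Die Ableitung von der Beschleunigung ergibt den Ruck: j(t) = -5·exp(-t/2)/8. Aus der Gleichung für den Ruck j(t) = -5·exp(-t/2)/8, setzen wir t = 2*log(2) ein und erhalten j = -5/16.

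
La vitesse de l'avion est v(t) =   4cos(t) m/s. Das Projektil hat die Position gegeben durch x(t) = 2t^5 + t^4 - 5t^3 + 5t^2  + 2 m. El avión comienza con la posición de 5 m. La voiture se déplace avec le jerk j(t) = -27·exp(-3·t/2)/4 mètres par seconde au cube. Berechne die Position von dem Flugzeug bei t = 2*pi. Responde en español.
Debemos encontrar la integral de nuestra ecuación de la velocidad v(t) = 4·cos(t) 1 vez. Integrando la velocidad y usando la condición inicial x(0) = 5, obtenemos x(t) = 4·sin(t) + 5. Tenemos la posición x(t) = 4·sin(t) + 5. Sustituyendo t = 2*pi: x(2*pi) = 5.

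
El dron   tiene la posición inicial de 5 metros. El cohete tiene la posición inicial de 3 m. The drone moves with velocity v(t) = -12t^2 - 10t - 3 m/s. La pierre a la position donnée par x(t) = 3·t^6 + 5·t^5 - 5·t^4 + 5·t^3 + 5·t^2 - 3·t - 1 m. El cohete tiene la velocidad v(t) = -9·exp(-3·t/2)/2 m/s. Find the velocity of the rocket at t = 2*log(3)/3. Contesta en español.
De la ecuación de la velocidad v(t) = -9·exp(-3·t/2)/2, sustituimos t = 2*log(3)/3 para obtener v = -3/2.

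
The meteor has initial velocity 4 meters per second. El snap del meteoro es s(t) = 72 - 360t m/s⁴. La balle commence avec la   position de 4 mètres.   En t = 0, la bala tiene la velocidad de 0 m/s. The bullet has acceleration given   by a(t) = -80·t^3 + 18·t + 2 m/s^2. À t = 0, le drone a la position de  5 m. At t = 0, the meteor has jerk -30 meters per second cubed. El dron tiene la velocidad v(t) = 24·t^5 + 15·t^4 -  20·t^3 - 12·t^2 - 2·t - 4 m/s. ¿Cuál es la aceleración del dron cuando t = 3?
Debemos derivar nuestra ecuación de la velocidad v(t) = 24·t^5 + 15·t^4 - 20·t^3 - 12·t^2 - 2·t - 4 1 vez. La derivada de la velocidad da la aceleración: a(t) = 120·t^4 + 60·t^3 - 60·t^2 - 24·t - 2. Tenemos la aceleración a(t) = 120·t^4 + 60·t^3 - 60·t^2 - 24·t - 2. Sustituyendo t = 3: a(3) = 10726.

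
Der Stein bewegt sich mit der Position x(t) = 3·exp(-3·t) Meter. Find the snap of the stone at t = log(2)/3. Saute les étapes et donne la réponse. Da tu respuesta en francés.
La réponse est 243/2.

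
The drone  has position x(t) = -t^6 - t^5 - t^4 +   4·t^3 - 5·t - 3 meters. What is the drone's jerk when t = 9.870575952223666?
To solve this, we need to take 3 derivatives of our position equation x(t) = -t^6 - t^5 - t^4 + 4·t^3 - 5·t - 3. Taking d/dt of x(t), we find v(t) = -6·t^5 - 5·t^4 - 4·t^3 + 12·t^2 - 5. Taking d/dt of v(t), we find a(t) = -30·t^4 - 20·t^3 - 12·t^2 + 24·t. The derivative of acceleration gives jerk: j(t) = -120·t^3 - 60·t^2 - 24·t + 24. Using j(t) = -120·t^3 - 60·t^2 - 24·t + 24 and substituting t = 9.870575952223666, we find j = -121459.366232128.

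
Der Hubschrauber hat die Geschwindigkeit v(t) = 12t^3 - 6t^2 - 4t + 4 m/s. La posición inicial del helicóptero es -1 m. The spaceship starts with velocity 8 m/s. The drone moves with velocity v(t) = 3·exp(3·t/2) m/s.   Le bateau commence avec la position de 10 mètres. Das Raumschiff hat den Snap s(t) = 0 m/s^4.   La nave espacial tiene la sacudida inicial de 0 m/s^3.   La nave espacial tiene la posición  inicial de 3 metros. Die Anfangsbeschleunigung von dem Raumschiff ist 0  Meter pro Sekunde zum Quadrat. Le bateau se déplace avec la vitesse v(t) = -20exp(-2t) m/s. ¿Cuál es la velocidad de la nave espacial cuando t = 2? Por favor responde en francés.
Nous devons intégrer notre équation du snap s(t) = 0 3 fois. La primitive du snap, avec j(0) = 0, donne le jerk: j(t) = 0. La primitive du jerk est l'accélération. En utilisant a(0) = 0, nous obtenons a(t) = 0. En prenant ∫a(t)dt et en appliquant v(0) = 8, nous trouvons v(t) = 8. De l'équation de la vitesse v(t) = 8, nous substituons t = 2 pour obtenir v = 8.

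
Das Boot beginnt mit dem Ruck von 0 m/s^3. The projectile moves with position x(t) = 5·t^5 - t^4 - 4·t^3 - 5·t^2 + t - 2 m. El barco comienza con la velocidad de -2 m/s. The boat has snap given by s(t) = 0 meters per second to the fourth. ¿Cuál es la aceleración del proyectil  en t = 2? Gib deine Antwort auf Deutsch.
Um dies zu lösen, müssen wir 2 Ableitungen unserer Gleichung für die Position x(t) = 5·t^5 - t^4 - 4·t^3 - 5·t^2 + t - 2 nehmen. Durch Ableiten von der Position erhalten wir die Geschwindigkeit: v(t) = 25·t^4 - 4·t^3 - 12·t^2 - 10·t + 1. Durch Ableiten von der Geschwindigkeit erhalten wir die Beschleunigung: a(t) = 100·t^3 - 12·t^2 - 24·t - 10. Wir haben die Beschleunigung a(t) = 100·t^3 - 12·t^2 - 24·t - 10. Durch Einsetzen von t = 2: a(2) = 694.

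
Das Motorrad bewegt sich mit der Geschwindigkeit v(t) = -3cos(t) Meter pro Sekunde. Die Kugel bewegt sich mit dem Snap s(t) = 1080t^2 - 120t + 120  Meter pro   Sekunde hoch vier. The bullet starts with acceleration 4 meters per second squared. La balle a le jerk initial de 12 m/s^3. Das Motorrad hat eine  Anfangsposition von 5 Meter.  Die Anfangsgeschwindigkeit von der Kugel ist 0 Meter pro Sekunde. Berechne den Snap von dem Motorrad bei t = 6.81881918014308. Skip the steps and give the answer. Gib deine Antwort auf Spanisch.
El snap en t = 6.81881918014308 es s = -1.53115871397555.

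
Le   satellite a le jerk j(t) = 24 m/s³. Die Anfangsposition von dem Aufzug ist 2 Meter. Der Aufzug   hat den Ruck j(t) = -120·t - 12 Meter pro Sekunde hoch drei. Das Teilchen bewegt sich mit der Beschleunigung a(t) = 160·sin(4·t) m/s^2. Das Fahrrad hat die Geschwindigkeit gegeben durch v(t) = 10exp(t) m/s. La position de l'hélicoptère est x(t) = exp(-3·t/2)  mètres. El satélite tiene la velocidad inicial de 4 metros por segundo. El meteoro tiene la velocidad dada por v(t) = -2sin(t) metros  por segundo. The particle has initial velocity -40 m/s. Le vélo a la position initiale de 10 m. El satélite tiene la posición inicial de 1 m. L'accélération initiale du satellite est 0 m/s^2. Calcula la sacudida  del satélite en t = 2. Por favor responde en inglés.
From the given jerk equation j(t) = 24, we substitute t = 2 to get j = 24.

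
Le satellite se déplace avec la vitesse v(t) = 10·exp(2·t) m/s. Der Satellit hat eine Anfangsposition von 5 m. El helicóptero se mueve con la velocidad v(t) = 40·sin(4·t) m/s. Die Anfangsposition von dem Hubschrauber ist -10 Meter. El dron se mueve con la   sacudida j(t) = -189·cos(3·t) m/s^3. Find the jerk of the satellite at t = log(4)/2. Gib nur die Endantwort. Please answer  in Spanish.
La sacudida en t = log(4)/2 es j = 160.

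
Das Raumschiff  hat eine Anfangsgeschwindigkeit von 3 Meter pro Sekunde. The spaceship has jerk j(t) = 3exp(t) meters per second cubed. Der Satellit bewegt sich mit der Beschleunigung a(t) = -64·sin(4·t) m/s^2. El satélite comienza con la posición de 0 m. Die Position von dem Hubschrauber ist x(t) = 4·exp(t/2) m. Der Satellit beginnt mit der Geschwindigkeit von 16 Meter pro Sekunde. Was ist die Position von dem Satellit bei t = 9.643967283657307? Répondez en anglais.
We need to integrate our acceleration equation a(t) = -64·sin(4·t) 2 times. The integral of acceleration is velocity. Using v(0) = 16, we get v(t) = 16·cos(4·t). Finding the integral of v(t) and using x(0) = 0: x(t) = 4·sin(4·t). Using x(t) = 4·sin(4·t) and substituting t = 9.643967283657307, we find x = 3.07467493961880.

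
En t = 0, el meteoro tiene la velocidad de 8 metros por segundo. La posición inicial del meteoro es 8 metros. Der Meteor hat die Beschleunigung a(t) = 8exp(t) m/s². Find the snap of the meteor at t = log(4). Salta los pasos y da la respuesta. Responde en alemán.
s(log(4)) = 32.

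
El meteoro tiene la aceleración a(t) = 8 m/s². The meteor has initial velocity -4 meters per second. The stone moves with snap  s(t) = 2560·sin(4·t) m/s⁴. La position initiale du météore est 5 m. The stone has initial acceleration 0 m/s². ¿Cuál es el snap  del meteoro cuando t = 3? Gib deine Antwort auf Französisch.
En partant de l'accélération a(t) = 8, nous prenons 2 dérivées. En dérivant l'accélération, nous obtenons le jerk: j(t) = 0. En dérivant le jerk, nous obtenons le snap: s(t) = 0. De l'équation du snap s(t) = 0, nous substituons t = 3 pour obtenir s = 0.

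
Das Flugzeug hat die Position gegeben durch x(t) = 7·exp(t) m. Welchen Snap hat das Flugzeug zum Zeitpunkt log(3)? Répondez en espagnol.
Para resolver esto, necesitamos tomar 4 derivadas de nuestra ecuación de la posición x(t) = 7·exp(t). La derivada de la posición da la velocidad: v(t) = 7·exp(t). Derivando la velocidad, obtenemos la aceleración: a(t) = 7·exp(t). Derivando la aceleración, obtenemos la sacudida: j(t) = 7·exp(t). La derivada de la sacudida da el snap: s(t) = 7·exp(t). De la ecuación del snap s(t) = 7·exp(t), sustituimos t = log(3) para obtener s = 21.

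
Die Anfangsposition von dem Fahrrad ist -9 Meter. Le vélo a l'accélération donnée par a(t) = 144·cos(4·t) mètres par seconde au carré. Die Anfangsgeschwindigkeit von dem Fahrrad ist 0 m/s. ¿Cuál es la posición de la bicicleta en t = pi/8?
Necesitamos integrar nuestra ecuación de la aceleración a(t) = 144·cos(4·t) 2 veces. Tomando ∫a(t)dt y aplicando v(0) = 0, encontramos v(t) = 36·sin(4·t). Integrando la velocidad y usando la condición inicial x(0) = -9, obtenemos x(t) = -9·cos(4·t). Usando x(t) = -9·cos(4·t) y sustituyendo t = pi/8, encontramos x = 0.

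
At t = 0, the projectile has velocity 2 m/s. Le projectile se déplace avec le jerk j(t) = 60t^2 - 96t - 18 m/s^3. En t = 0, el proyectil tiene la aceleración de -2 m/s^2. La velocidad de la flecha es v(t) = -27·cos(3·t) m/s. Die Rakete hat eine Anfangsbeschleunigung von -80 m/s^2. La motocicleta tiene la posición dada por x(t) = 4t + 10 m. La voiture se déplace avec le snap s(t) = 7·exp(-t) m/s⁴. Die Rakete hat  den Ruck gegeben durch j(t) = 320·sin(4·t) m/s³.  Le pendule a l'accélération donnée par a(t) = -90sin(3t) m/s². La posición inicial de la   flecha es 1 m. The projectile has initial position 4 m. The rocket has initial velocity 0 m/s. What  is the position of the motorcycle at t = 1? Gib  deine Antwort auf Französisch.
En utilisant x(t) = 4·t + 10 et en substituant t = 1, nous trouvons x = 14.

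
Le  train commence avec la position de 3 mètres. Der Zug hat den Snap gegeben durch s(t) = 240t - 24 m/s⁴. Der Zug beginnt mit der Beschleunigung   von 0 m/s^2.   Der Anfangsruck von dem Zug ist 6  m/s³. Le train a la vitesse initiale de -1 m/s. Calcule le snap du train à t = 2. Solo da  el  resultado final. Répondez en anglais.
At t = 2, s = 456.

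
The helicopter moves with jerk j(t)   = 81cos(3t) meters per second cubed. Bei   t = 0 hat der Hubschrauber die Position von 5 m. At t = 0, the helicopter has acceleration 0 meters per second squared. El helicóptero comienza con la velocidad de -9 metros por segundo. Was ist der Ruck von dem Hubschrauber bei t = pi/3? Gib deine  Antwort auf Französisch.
Nous avons le jerk j(t) = 81·cos(3·t). En substituant t = pi/3: j(pi/3) = -81.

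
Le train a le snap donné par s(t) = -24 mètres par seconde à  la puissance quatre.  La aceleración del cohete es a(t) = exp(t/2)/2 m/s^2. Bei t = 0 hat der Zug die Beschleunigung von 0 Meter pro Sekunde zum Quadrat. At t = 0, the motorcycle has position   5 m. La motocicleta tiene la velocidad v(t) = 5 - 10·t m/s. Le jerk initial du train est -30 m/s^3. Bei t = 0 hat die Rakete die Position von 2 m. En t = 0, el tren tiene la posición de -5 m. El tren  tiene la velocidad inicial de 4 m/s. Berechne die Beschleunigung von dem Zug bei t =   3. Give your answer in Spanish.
Necesitamos integrar nuestra ecuación del snap s(t) = -24 2 veces. Integrando el snap y usando la condición inicial j(0) = -30, obtenemos j(t) = -24·t - 30. Integrando la sacudida y usando la condición inicial a(0) = 0, obtenemos a(t) = 6·t·(-2·t - 5). De la ecuación de la aceleración a(t) = 6·t·(-2·t - 5), sustituimos t = 3 para obtener a = -198.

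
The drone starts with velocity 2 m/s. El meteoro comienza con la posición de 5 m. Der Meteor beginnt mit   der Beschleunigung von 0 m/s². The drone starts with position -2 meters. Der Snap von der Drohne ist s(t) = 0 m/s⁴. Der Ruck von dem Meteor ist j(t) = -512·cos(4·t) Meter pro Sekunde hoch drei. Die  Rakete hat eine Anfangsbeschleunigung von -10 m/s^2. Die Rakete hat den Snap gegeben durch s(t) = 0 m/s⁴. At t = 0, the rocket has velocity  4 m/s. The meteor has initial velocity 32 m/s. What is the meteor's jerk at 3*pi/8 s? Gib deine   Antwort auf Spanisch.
Tenemos la sacudida j(t) = -512·cos(4·t). Sustituyendo t = 3*pi/8: j(3*pi/8) = 0.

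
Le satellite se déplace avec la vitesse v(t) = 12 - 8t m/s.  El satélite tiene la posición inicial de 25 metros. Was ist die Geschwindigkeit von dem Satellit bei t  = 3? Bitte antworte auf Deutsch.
Mit v(t) = 12 - 8·t und Einsetzen von t = 3, finden wir v = -12.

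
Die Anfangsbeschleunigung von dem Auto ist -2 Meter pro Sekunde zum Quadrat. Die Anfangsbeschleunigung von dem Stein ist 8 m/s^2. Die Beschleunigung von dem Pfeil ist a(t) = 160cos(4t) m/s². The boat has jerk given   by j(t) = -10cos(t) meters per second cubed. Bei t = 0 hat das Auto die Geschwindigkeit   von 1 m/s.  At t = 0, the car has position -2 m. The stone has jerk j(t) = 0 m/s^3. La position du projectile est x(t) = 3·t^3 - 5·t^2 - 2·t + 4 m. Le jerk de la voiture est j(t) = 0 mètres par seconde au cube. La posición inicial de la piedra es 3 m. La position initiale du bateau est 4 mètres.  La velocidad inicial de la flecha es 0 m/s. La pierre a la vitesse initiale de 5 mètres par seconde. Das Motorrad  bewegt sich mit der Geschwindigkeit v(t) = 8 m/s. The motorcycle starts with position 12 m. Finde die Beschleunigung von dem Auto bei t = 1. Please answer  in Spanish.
Necesitamos integrar nuestra ecuación de la sacudida j(t) = 0 1 vez. Integrando la sacudida y usando la condición inicial a(0) = -2, obtenemos a(t) = -2. Usando a(t) = -2 y sustituyendo t = 1, encontramos a = -2.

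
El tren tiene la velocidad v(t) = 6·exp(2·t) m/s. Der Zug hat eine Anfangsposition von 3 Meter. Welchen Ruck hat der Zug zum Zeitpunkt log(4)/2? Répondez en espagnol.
Debemos derivar nuestra ecuación de la velocidad v(t) = 6·exp(2·t) 2 veces. Derivando la velocidad, obtenemos la aceleración: a(t) = 12·exp(2·t). Derivando la aceleración, obtenemos la sacudida: j(t) = 24·exp(2·t). Tenemos la sacudida j(t) = 24·exp(2·t). Sustituyendo t = log(4)/2: j(log(4)/2) = 96.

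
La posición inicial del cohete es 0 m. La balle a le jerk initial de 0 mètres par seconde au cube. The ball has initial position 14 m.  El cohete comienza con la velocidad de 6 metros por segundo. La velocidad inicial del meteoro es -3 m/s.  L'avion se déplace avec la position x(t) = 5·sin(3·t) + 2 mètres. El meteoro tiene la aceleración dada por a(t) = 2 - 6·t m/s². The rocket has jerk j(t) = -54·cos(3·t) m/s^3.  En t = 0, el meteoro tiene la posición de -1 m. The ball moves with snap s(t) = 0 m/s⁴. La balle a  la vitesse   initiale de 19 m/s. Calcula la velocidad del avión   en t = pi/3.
Debemos derivar nuestra ecuación de la posición x(t) = 5·sin(3·t) + 2 1 vez. La derivada de la posición da la velocidad: v(t) = 15·cos(3·t). Usando v(t) = 15·cos(3·t) y sustituyendo t = pi/3, encontramos v = -15.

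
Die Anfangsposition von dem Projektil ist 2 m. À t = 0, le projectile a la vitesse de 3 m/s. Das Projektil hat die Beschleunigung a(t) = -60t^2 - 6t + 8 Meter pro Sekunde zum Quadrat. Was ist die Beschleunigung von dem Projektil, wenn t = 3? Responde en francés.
En utilisant a(t) = -60·t^2 - 6·t + 8 et en substituant t = 3, nous trouvons a = -550.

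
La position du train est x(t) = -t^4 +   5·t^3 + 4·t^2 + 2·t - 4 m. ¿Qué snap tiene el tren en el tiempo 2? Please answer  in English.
We must differentiate our position equation x(t) = -t^4 + 5·t^3 + 4·t^2 + 2·t - 4 4 times. Differentiating position, we get velocity: v(t) = -4·t^3 + 15·t^2 + 8·t + 2. The derivative of velocity gives acceleration: a(t) = -12·t^2 + 30·t + 8. Taking d/dt of a(t), we find j(t) = 30 - 24·t. The derivative of jerk gives snap: s(t) = -24. Using s(t) = -24 and substituting t = 2, we find s = -24.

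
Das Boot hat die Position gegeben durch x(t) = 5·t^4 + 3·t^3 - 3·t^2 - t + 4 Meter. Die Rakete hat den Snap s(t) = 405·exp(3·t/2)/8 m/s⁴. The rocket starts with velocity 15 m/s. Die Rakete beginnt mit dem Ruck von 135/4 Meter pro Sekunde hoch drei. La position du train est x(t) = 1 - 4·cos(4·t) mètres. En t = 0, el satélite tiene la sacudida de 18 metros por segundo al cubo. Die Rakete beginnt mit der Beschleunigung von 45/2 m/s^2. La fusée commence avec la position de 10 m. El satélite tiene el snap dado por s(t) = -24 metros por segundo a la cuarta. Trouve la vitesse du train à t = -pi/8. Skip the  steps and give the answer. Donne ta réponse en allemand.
Die Geschwindigkeit bei t = -pi/8 ist v = -16.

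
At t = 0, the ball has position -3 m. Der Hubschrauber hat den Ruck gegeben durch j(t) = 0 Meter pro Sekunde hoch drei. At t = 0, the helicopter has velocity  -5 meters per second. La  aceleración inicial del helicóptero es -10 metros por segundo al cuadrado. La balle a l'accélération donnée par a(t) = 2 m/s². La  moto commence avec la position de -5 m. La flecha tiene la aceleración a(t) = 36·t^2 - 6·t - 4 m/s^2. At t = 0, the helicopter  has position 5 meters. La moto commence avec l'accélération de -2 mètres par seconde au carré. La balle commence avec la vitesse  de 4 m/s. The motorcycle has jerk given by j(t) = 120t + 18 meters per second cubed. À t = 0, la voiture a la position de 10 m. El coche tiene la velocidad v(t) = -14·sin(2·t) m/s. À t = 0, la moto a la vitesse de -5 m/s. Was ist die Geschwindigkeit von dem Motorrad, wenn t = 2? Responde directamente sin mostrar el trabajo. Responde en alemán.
v(2) = 187.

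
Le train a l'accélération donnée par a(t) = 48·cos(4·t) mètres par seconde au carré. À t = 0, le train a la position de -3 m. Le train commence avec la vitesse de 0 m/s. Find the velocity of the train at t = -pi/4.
We need to integrate our acceleration equation a(t) = 48·cos(4·t) 1 time. Finding the integral of a(t) and using v(0) = 0: v(t) = 12·sin(4·t). Using v(t) = 12·sin(4·t) and substituting t = -pi/4, we find v = 0.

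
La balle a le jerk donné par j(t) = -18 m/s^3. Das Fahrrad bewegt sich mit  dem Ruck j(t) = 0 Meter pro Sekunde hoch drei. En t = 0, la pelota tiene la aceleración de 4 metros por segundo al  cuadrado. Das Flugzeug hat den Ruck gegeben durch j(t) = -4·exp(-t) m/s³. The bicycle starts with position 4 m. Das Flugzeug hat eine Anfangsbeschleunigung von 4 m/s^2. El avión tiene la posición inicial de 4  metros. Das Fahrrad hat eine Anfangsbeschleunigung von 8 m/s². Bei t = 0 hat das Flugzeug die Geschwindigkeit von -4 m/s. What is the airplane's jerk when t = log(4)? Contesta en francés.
En utilisant j(t) = -4·exp(-t) et en substituant t = log(4), nous trouvons j = -1.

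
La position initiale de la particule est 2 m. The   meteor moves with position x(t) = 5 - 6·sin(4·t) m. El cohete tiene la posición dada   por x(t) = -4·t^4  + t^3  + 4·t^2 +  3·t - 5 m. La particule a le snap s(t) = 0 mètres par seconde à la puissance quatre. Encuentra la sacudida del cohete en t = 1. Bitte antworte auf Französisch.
En partant de la position x(t) = -4·t^4 + t^3 + 4·t^2 + 3·t - 5, nous prenons 3 dérivées. En dérivant la position, nous obtenons la vitesse: v(t) = -16·t^3 + 3·t^2 + 8·t + 3. En prenant d/dt de v(t), nous trouvons a(t) = -48·t^2 + 6·t + 8. En prenant d/dt de a(t), nous trouvons j(t) = 6 - 96·t. De l'équation du jerk j(t) = 6 - 96·t, nous substituons t = 1 pour obtenir j = -90.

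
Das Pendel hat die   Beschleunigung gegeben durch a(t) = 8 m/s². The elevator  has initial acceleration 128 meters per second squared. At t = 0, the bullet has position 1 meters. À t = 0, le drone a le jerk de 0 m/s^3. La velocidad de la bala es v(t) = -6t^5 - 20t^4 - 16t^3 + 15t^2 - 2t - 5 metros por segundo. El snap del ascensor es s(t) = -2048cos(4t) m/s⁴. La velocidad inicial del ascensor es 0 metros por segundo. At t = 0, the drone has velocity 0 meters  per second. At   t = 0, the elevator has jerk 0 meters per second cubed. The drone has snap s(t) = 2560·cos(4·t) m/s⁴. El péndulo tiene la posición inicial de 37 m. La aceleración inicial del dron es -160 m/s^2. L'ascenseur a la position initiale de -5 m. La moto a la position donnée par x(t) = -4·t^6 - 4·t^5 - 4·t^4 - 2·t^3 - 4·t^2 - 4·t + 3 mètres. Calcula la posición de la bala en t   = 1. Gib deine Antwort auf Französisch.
En partant de la vitesse v(t) = -6·t^5 - 20·t^4 - 16·t^3 + 15·t^2 - 2·t - 5, nous prenons 1 primitive. En prenant ∫v(t)dt et en appliquant x(0) = 1, nous trouvons x(t) = -t^6 - 4·t^5 - 4·t^4 + 5·t^3 - t^2 - 5·t + 1. En utilisant x(t) = -t^6 - 4·t^5 - 4·t^4 + 5·t^3 - t^2 - 5·t + 1 et en substituant t = 1, nous trouvons x = -9.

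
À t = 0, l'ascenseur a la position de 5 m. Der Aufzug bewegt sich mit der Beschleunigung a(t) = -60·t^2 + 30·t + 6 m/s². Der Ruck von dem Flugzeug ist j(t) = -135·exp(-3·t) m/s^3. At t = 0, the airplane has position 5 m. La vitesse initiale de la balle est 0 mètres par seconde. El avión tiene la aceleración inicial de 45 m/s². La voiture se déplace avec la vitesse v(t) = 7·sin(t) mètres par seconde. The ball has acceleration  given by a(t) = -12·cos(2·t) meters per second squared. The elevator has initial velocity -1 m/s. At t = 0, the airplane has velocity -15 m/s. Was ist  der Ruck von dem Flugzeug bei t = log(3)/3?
Wir haben den Ruck j(t) = -135·exp(-3·t). Durch Einsetzen von t = log(3)/3: j(log(3)/3) = -45.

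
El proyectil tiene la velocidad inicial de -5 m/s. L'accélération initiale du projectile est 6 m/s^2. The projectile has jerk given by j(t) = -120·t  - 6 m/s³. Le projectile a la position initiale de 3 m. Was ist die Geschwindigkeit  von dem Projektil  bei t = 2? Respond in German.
Wir müssen die Stammfunktion unserer Gleichung für den Ruck j(t) = -120·t - 6 2-mal finden. Das Integral von dem Ruck ist die Beschleunigung. Mit a(0) = 6 erhalten wir a(t) = -60·t^2 - 6·t + 6. Das Integral von der Beschleunigung ist die Geschwindigkeit. Mit v(0) = -5 erhalten wir v(t) = -20·t^3 - 3·t^2 + 6·t - 5. Mit v(t) = -20·t^3 - 3·t^2 + 6·t - 5 und Einsetzen von t = 2, finden wir v = -165.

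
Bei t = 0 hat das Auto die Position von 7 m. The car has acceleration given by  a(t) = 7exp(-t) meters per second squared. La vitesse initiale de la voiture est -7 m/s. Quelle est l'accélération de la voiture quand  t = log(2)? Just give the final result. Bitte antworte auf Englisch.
a(log(2)) = 7/2.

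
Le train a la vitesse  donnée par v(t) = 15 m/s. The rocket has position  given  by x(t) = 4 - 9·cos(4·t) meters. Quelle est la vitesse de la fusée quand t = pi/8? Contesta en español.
Para resolver esto, necesitamos tomar 1 derivada de nuestra ecuación de la posición x(t) = 4 - 9·cos(4·t). Tomando d/dt de x(t), encontramos v(t) = 36·sin(4·t). Tenemos la velocidad v(t) = 36·sin(4·t). Sustituyendo t = pi/8: v(pi/8) = 36.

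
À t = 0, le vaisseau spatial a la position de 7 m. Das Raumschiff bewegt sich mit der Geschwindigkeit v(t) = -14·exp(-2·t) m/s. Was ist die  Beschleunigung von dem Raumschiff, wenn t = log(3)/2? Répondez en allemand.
Ausgehend von der Geschwindigkeit v(t) = -14·exp(-2·t), nehmen wir 1 Ableitung. Durch Ableiten von der Geschwindigkeit erhalten wir die Beschleunigung: a(t) = 28·exp(-2·t). Mit a(t) = 28·exp(-2·t) und Einsetzen von t = log(3)/2, finden wir a = 28/3.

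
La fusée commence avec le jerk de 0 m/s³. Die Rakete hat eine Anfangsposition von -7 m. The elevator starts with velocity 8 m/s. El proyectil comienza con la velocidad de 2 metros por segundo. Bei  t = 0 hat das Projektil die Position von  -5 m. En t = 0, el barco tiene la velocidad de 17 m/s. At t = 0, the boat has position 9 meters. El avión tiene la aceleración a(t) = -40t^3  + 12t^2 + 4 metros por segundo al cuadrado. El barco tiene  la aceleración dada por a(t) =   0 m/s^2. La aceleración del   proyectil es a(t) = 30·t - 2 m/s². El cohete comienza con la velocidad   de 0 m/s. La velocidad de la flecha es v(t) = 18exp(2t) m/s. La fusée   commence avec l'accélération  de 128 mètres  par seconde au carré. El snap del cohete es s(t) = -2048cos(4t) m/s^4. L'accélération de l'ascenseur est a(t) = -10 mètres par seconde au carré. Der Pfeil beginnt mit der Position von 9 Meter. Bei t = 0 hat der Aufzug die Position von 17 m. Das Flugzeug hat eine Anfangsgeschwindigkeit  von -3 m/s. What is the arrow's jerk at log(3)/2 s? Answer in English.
To solve this, we need to take 2 derivatives of our velocity equation v(t) = 18·exp(2·t). Differentiating velocity, we get acceleration: a(t) = 36·exp(2·t). Differentiating acceleration, we get jerk: j(t) = 72·exp(2·t). We have jerk j(t) = 72·exp(2·t). Substituting t = log(3)/2: j(log(3)/2) = 216.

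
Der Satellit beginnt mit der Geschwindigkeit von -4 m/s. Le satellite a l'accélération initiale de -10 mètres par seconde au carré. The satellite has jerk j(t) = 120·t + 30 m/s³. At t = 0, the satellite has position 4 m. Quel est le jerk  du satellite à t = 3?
Nous avons le jerk j(t) = 120·t + 30. En substituant t = 3: j(3) = 390.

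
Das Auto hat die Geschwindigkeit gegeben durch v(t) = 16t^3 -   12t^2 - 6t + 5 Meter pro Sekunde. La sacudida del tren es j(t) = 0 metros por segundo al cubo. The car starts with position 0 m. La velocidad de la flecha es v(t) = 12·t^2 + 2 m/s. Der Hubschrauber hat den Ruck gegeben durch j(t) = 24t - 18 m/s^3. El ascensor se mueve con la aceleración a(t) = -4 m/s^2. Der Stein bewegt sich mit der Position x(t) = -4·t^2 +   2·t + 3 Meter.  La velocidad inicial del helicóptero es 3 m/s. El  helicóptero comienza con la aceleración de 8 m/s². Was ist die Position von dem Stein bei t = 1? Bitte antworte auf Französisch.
En utilisant x(t) = -4·t^2 + 2·t + 3 et en substituant t = 1, nous trouvons x = 1.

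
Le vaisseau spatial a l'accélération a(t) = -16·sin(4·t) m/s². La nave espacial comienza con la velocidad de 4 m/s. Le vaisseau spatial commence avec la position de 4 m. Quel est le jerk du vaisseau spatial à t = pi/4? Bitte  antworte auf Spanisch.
Partiendo de la aceleración a(t) = -16·sin(4·t), tomamos 1 derivada. La derivada de la aceleración da la sacudida: j(t) = -64·cos(4·t). Usando j(t) = -64·cos(4·t) y sustituyendo t = pi/4, encontramos j = 64.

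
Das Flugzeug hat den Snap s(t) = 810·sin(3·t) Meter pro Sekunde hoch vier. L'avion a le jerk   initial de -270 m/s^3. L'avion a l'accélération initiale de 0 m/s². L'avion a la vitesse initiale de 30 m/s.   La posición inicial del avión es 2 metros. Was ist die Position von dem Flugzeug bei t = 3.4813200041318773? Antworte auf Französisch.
En partant du snap s(t) = 810·sin(3·t), nous prenons 4 primitives. La primitive du snap est le jerk. En utilisant j(0) = -270, nous obtenons j(t) = -270·cos(3·t). L'intégrale du jerk, avec a(0) = 0, donne l'accélération: a(t) = -90·sin(3·t). L'intégrale de l'accélération, avec v(0) = 30, donne la vitesse: v(t) = 30·cos(3·t). L'intégrale de la vitesse est la position. En utilisant x(0) = 2, nous obtenons x(t) = 10·sin(3·t) + 2. En utilisant x(t) = 10·sin(3·t) + 2 et en substituant t = 3.4813200041318773, nous trouvons x = -6.51679650621431.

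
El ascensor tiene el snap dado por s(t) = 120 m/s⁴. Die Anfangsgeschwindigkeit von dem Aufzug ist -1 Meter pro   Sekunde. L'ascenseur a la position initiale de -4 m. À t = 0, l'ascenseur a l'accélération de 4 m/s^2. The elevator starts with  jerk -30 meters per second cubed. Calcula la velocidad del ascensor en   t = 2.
Debemos encontrar la antiderivada de nuestra ecuación del snap s(t) = 120 3 veces. La antiderivada del snap, con j(0) = -30, da la sacudida: j(t) = 120·t - 30. La integral de la sacudida es la aceleración. Usando a(0) = 4, obtenemos a(t) = 60·t^2 - 30·t + 4. La integral de la aceleración es la velocidad. Usando v(0) = -1, obtenemos v(t) = 20·t^3 - 15·t^2 + 4·t - 1. De la ecuación de la velocidad v(t) = 20·t^3 - 15·t^2 + 4·t - 1, sustituimos t = 2 para obtener v = 107.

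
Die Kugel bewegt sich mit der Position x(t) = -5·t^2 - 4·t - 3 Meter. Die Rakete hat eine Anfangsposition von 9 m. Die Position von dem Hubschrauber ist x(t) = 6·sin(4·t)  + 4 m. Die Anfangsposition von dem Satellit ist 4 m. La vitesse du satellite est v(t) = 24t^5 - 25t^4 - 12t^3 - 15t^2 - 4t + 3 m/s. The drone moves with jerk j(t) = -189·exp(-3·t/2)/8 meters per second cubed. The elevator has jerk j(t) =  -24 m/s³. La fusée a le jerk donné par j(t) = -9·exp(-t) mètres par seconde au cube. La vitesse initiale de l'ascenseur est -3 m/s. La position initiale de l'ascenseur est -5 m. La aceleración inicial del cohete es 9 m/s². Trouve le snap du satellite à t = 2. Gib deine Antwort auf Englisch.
To solve this, we need to take 3 derivatives of our velocity equation v(t) = 24·t^5 - 25·t^4 - 12·t^3 - 15·t^2 - 4·t + 3. Differentiating velocity, we get acceleration: a(t) = 120·t^4 - 100·t^3 - 36·t^2 - 30·t - 4. Differentiating acceleration, we get jerk: j(t) = 480·t^3 - 300·t^2 - 72·t - 30. Differentiating jerk, we get snap: s(t) = 1440·t^2 - 600·t - 72. We have snap s(t) = 1440·t^2 - 600·t - 72. Substituting t = 2: s(2) = 4488.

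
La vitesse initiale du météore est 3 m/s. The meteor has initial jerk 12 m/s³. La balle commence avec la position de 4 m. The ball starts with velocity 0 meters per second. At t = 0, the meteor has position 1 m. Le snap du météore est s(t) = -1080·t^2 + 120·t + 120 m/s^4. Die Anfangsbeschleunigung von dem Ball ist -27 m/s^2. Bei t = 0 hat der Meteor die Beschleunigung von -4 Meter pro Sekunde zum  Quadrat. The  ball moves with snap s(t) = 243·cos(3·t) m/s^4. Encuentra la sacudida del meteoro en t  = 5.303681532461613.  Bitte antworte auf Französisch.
Nous devons trouver la primitive de notre équation du snap s(t) = -1080·t^2 + 120·t + 120 1 fois. En intégrant le snap et en utilisant la condition initiale j(0) = 12, nous obtenons j(t) = -360·t^3 + 60·t^2 + 120·t + 12. Nous avons le jerk j(t) = -360·t^3 + 60·t^2 + 120·t + 12. En substituant t = 5.303681532461613: j(5.303681532461613) = -51371.3009340675.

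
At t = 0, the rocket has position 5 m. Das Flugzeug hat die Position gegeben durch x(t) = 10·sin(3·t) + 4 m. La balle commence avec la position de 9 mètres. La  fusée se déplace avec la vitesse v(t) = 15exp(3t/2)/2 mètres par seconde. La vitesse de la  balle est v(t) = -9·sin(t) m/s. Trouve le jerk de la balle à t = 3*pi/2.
Nous devons dériver notre équation de la vitesse v(t) = -9·sin(t) 2 fois. En dérivant la vitesse, nous obtenons l'accélération: a(t) = -9·cos(t). En prenant d/dt de a(t), nous trouvons j(t) = 9·sin(t). Nous avons le jerk j(t) = 9·sin(t). En substituant t = 3*pi/2: j(3*pi/2) = -9.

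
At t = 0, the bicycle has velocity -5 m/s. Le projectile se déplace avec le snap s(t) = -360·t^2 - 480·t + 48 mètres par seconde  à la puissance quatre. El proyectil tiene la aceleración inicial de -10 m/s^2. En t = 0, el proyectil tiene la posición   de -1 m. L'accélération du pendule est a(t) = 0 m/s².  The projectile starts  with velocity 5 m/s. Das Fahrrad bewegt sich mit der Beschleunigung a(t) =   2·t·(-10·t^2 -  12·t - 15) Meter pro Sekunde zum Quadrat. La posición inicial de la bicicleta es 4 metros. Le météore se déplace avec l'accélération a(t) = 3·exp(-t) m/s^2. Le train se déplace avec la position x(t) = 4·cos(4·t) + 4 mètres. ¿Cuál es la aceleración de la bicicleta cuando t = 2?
Tenemos la aceleración a(t) = 2·t·(-10·t^2 - 12·t - 15). Sustituyendo t = 2: a(2) = -316.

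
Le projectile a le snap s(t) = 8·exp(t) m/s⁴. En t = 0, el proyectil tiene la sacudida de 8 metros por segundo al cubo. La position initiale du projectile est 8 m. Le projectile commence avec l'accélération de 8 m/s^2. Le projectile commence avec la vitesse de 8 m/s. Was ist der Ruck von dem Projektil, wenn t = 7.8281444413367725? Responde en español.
Debemos encontrar la antiderivada de nuestra ecuación del snap s(t) = 8·exp(t) 1 vez. Tomando ∫s(t)dt y aplicando j(0) = 8, encontramos j(t) = 8·exp(t). Tenemos la sacudida j(t) = 8·exp(t). Sustituyendo t = 7.8281444413367725: j(7.8281444413367725) = 20082.1368106419.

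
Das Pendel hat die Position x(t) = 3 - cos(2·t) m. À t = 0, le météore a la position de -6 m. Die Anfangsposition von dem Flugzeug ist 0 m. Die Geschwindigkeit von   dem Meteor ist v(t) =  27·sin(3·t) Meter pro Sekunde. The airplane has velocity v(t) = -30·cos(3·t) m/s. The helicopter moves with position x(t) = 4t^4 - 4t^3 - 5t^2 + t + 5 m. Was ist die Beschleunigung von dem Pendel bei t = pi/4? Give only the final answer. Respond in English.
At t = pi/4, a = 0.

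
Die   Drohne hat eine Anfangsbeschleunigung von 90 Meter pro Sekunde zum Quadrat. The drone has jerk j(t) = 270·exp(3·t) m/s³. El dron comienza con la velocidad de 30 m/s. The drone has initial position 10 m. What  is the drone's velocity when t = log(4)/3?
Starting from jerk j(t) = 270·exp(3·t), we take 2 antiderivatives. Finding the antiderivative of j(t) and using a(0) = 90: a(t) = 90·exp(3·t). Finding the antiderivative of a(t) and using v(0) = 30: v(t) = 30·exp(3·t). We have velocity v(t) = 30·exp(3·t). Substituting t = log(4)/3: v(log(4)/3) = 120.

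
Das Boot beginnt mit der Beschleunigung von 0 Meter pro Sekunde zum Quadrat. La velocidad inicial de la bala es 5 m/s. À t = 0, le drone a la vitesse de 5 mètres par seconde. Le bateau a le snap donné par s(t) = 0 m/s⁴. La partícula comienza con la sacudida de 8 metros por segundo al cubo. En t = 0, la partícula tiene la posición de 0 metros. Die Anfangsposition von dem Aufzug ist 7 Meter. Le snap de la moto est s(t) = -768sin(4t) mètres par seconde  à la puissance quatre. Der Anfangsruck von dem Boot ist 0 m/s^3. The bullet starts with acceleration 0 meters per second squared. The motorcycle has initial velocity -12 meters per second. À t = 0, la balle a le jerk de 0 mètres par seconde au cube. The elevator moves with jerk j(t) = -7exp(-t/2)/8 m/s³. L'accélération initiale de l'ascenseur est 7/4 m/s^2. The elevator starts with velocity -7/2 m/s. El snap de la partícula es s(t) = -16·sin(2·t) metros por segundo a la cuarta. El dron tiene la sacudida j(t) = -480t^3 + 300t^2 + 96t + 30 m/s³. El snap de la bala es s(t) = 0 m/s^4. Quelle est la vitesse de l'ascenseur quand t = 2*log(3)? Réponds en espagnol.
Partiendo de la sacudida j(t) = -7·exp(-t/2)/8, tomamos 2 antiderivadas. La integral de la sacudida es la aceleración. Usando a(0) = 7/4, obtenemos a(t) = 7·exp(-t/2)/4. Integrando la aceleración y usando la condición inicial v(0) = -7/2, obtenemos v(t) = -7·exp(-t/2)/2. Usando v(t) = -7·exp(-t/2)/2 y sustituyendo t = 2*log(3), encontramos v = -7/6.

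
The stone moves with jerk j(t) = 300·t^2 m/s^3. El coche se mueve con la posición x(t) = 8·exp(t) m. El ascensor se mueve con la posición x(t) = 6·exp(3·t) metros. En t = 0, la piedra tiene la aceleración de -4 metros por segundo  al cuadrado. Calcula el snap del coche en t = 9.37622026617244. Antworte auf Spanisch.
Partiendo de la posición x(t) = 8·exp(t), tomamos 4 derivadas. La derivada de la posición da la velocidad: v(t) = 8·exp(t). La derivada de la velocidad da la aceleración: a(t) = 8·exp(t). La derivada de la aceleración da la sacudida: j(t) = 8·exp(t). Tomando d/dt de j(t), encontramos s(t) = 8·exp(t). Tenemos el snap s(t) = 8·exp(t). Sustituyendo t = 9.37622026617244: s(9.37622026617244) = 94434.5053245439.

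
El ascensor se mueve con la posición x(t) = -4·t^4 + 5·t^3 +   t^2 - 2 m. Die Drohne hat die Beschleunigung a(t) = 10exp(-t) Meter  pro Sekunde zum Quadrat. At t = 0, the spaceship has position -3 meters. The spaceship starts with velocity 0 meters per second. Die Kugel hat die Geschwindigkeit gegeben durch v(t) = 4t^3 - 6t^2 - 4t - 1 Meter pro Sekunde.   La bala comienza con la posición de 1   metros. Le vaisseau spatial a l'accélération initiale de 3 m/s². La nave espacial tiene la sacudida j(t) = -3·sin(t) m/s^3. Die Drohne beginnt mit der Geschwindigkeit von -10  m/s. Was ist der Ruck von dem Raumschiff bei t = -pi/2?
Wir haben den Ruck j(t) = -3·sin(t). Durch Einsetzen von t = -pi/2: j(-pi/2) = 3.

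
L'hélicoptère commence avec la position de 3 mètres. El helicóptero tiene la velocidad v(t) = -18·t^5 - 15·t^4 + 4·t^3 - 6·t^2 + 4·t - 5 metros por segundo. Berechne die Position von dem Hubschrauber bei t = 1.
Wir müssen unsere Gleichung für die Geschwindigkeit v(t) = -18·t^5 - 15·t^4 + 4·t^3 - 6·t^2 + 4·t - 5 1-mal integrieren. Mit ∫v(t)dt und Anwendung von x(0) = 3, finden wir x(t) = -3·t^6 - 3·t^5 + t^4 - 2·t^3 + 2·t^2 - 5·t + 3. Wir haben die Position x(t) = -3·t^6 - 3·t^5 + t^4 - 2·t^3 + 2·t^2 - 5·t + 3. Durch Einsetzen von t = 1: x(1) = -7.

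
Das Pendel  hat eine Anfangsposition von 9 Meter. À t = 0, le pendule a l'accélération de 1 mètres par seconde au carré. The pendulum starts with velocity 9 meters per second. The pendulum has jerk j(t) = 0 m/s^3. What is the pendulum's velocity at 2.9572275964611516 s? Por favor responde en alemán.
Um dies zu lösen, müssen wir 2 Integrale unserer Gleichung für den Ruck j(t) = 0 finden. Das Integral von dem Ruck, mit a(0) = 1, ergibt die Beschleunigung: a(t) = 1. Das Integral von der Beschleunigung ist die Geschwindigkeit. Mit v(0) = 9 erhalten wir v(t) = t + 9. Mit v(t) = t + 9 und Einsetzen von t = 2.9572275964611516, finden wir v = 11.9572275964612.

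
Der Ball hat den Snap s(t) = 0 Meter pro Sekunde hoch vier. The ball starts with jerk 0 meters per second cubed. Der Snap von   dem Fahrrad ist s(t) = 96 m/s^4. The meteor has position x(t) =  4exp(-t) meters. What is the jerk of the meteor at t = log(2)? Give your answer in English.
We must differentiate our position equation x(t) = 4·exp(-t) 3 times. The derivative of position gives velocity: v(t) = -4·exp(-t). Taking d/dt of v(t), we find a(t) = 4·exp(-t). Differentiating acceleration, we get jerk: j(t) = -4·exp(-t). From the given jerk equation j(t) = -4·exp(-t), we substitute t = log(2) to get j = -2.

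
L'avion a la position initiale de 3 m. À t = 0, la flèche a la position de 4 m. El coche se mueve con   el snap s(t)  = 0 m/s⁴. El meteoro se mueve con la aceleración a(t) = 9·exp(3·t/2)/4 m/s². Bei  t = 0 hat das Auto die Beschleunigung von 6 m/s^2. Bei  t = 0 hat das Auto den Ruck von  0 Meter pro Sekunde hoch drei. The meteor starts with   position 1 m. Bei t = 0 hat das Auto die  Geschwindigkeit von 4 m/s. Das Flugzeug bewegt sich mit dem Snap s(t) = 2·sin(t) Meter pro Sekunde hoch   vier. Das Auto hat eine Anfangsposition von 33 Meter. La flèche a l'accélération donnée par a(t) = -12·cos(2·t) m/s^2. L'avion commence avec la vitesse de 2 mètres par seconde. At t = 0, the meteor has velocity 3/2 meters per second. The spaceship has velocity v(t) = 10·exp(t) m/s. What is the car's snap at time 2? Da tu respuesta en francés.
Nous avons le snap s(t) = 0. En substituant t = 2: s(2) = 0.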